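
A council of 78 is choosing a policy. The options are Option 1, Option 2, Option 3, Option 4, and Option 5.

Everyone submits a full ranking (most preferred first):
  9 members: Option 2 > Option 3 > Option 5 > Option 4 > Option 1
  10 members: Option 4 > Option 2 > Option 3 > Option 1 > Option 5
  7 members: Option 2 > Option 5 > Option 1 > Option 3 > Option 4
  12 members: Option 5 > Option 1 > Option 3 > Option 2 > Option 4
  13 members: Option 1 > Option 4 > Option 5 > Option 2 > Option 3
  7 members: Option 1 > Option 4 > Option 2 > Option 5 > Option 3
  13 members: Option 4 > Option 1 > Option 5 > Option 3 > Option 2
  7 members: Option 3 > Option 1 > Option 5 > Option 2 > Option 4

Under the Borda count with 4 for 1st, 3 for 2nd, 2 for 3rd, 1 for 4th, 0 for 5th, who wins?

Option 1

Option 1: 9×0 + 10×1 + 7×2 + 12×3 + 13×4 + 7×4 + 13×3 + 7×3 = 200
Option 2: 9×4 + 10×3 + 7×4 + 12×1 + 13×1 + 7×2 + 13×0 + 7×1 = 140
Option 3: 9×3 + 10×2 + 7×1 + 12×2 + 13×0 + 7×0 + 13×1 + 7×4 = 119
Option 4: 9×1 + 10×4 + 7×0 + 12×0 + 13×3 + 7×3 + 13×4 + 7×0 = 161
Option 5: 9×2 + 10×0 + 7×3 + 12×4 + 13×2 + 7×1 + 13×2 + 7×2 = 160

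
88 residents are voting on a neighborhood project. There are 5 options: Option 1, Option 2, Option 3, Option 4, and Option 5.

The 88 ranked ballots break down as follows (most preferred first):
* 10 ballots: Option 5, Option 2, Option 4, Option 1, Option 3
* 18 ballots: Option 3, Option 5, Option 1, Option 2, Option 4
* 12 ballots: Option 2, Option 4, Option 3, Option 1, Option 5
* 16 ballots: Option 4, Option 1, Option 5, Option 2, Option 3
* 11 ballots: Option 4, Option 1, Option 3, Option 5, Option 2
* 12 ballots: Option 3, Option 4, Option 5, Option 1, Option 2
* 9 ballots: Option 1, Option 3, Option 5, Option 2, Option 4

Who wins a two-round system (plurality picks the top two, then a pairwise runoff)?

Round 1 first-place votes: Option 1 9, Option 2 12, Option 3 30, Option 4 27, Option 5 10. Option 3 and Option 4 advance.
Runoff: Option 3 is ranked above Option 4 on 39 ballots, Option 4 above Option 3 on 49.

Option 4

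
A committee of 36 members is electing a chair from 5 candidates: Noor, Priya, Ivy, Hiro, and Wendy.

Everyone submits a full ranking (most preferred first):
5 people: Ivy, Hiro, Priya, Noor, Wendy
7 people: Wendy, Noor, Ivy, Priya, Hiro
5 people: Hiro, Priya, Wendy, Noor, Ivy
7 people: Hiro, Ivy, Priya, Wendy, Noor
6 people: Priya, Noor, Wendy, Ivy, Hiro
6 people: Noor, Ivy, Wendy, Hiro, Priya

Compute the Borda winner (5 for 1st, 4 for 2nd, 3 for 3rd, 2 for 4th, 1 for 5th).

Ivy

Noor: 5×2 + 7×4 + 5×2 + 7×1 + 6×4 + 6×5 = 109
Priya: 5×3 + 7×2 + 5×4 + 7×3 + 6×5 + 6×1 = 106
Ivy: 5×5 + 7×3 + 5×1 + 7×4 + 6×2 + 6×4 = 115
Hiro: 5×4 + 7×1 + 5×5 + 7×5 + 6×1 + 6×2 = 105
Wendy: 5×1 + 7×5 + 5×3 + 7×2 + 6×3 + 6×3 = 105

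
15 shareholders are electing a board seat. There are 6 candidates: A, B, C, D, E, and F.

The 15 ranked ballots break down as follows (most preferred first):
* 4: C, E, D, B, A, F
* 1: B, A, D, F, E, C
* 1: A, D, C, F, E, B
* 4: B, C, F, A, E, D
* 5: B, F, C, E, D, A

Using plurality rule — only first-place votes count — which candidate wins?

B

First-place votes: A 1, B 10, C 4, D 0, E 0, F 0.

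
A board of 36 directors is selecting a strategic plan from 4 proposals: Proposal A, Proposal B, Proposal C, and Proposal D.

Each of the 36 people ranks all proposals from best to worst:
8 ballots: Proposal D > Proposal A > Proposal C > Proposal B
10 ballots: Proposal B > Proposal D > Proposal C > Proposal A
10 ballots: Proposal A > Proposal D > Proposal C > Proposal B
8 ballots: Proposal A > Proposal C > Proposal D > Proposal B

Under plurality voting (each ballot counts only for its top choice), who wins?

First-place votes: Proposal A 18, Proposal B 10, Proposal C 0, Proposal D 8.

Proposal A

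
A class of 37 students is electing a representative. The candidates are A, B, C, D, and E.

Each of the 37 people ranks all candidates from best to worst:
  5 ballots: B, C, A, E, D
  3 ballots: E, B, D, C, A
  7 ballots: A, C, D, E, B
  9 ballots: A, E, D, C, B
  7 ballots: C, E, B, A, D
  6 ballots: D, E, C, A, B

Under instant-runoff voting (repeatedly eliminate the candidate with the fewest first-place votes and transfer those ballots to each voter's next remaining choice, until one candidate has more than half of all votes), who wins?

Round 1: A 16, B 5, C 7, D 6, E 3. E eliminated.
Round 2: A 16, B 8, C 7, D 6. D eliminated.
Round 3: A 16, B 8, C 13. B eliminated.
Round 4: A 16, C 21. C has a majority (≥19).

C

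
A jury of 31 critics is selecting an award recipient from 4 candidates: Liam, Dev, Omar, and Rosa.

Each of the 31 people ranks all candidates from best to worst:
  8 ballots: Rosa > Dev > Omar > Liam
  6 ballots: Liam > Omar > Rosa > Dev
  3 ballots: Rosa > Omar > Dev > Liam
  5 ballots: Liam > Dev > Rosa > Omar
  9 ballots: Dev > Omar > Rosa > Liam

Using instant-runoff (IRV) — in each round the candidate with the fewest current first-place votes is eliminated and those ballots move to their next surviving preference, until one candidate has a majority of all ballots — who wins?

Round 1: Liam 11, Dev 9, Omar 0, Rosa 11. Omar eliminated.
Round 2: Liam 11, Dev 9, Rosa 11. Dev eliminated.
Round 3: Liam 11, Rosa 20. Rosa has a majority (≥16).

Rosa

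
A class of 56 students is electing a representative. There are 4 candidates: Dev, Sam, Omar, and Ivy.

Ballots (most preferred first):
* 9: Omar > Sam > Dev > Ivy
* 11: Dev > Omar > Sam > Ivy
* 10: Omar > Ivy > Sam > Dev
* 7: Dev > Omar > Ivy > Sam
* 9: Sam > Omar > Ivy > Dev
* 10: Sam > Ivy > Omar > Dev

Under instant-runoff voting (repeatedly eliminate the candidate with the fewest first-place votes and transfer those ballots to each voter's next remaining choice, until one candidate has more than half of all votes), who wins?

Omar

Round 1: Dev 18, Sam 19, Omar 19, Ivy 0. Ivy eliminated.
Round 2: Dev 18, Sam 19, Omar 19. Dev eliminated.
Round 3: Sam 19, Omar 37. Omar has a majority (≥29).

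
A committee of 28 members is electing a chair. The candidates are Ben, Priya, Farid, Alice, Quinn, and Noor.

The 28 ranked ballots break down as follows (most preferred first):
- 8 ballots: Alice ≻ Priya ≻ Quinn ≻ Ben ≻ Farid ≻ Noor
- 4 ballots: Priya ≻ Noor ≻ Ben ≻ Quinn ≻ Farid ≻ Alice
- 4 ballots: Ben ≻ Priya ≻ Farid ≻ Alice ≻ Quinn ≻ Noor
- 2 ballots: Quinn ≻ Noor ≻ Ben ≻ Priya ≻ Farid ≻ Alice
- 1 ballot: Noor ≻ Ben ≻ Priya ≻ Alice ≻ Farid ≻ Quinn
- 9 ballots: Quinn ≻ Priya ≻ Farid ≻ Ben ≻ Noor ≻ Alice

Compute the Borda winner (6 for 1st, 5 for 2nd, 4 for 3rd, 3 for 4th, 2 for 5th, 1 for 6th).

Priya

Ben: 8×3 + 4×4 + 4×6 + 2×4 + 1×5 + 9×3 = 104
Priya: 8×5 + 4×6 + 4×5 + 2×3 + 1×4 + 9×5 = 139
Farid: 8×2 + 4×2 + 4×4 + 2×2 + 1×2 + 9×4 = 82
Alice: 8×6 + 4×1 + 4×3 + 2×1 + 1×3 + 9×1 = 78
Quinn: 8×4 + 4×3 + 4×2 + 2×6 + 1×1 + 9×6 = 119
Noor: 8×1 + 4×5 + 4×1 + 2×5 + 1×6 + 9×2 = 66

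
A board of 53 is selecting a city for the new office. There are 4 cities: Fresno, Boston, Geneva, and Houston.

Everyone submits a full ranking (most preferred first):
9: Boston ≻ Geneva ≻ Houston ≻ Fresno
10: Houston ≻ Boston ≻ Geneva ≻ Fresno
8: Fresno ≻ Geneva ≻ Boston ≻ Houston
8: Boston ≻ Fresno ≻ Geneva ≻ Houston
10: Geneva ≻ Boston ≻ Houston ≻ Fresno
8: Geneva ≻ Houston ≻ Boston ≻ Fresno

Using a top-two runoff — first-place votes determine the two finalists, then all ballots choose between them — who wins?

Round 1 first-place votes: Fresno 8, Boston 17, Geneva 18, Houston 10. Geneva and Boston advance.
Runoff: Geneva is ranked above Boston on 26 ballots, Boston above Geneva on 27.

Boston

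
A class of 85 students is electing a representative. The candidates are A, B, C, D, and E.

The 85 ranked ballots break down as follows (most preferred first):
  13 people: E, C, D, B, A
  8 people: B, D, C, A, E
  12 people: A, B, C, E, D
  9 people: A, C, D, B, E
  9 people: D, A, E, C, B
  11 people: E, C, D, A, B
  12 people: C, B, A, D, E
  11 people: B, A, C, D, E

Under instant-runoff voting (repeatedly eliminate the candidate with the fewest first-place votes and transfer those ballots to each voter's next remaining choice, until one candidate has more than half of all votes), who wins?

B

Round 1: A 21, B 19, C 12, D 9, E 24. D eliminated.
Round 2: A 30, B 19, C 12, E 24. C eliminated.
Round 3: A 30, B 31, E 24. E eliminated.
Round 4: A 41, B 44. B has a majority (≥43).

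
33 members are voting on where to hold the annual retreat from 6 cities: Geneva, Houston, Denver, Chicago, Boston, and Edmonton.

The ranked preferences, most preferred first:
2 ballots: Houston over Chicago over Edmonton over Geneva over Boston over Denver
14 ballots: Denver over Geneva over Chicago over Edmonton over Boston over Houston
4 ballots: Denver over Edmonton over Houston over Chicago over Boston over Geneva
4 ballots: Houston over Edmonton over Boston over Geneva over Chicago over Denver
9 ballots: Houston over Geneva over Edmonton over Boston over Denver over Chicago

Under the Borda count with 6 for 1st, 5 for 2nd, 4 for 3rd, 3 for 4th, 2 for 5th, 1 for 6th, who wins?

Geneva

Geneva: 2×3 + 14×5 + 4×1 + 4×3 + 9×5 = 137
Houston: 2×6 + 14×1 + 4×4 + 4×6 + 9×6 = 120
Denver: 2×1 + 14×6 + 4×6 + 4×1 + 9×2 = 132
Chicago: 2×5 + 14×4 + 4×3 + 4×2 + 9×1 = 95
Boston: 2×2 + 14×2 + 4×2 + 4×4 + 9×3 = 83
Edmonton: 2×4 + 14×3 + 4×5 + 4×5 + 9×4 = 126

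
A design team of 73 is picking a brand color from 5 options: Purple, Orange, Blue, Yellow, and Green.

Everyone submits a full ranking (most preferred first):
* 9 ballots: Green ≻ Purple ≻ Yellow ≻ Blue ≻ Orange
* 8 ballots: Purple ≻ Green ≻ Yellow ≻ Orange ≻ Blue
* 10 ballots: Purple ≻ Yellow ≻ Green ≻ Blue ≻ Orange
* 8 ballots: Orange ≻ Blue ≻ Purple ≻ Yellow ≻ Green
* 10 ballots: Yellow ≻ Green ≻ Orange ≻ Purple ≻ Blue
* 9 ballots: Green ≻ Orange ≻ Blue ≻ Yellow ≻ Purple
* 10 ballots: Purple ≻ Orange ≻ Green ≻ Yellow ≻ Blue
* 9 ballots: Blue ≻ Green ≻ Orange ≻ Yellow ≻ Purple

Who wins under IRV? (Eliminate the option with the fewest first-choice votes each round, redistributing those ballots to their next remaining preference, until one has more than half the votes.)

Green

Round 1: Purple 28, Orange 8, Blue 9, Yellow 10, Green 18. Orange eliminated.
Round 2: Purple 28, Blue 17, Yellow 10, Green 18. Yellow eliminated.
Round 3: Purple 28, Blue 17, Green 28. Blue eliminated.
Round 4: Purple 36, Green 37. Green has a majority (≥37).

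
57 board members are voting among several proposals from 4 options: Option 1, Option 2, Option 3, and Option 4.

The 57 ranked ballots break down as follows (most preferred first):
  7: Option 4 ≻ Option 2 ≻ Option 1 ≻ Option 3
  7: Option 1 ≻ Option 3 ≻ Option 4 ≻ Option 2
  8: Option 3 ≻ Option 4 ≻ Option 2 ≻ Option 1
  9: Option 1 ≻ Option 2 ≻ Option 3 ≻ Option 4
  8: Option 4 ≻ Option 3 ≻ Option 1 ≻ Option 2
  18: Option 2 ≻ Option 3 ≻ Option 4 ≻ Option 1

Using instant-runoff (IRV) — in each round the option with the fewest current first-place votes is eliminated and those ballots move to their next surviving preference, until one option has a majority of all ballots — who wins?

Option 4

Round 1: Option 1 16, Option 2 18, Option 3 8, Option 4 15. Option 3 eliminated.
Round 2: Option 1 16, Option 2 18, Option 4 23. Option 1 eliminated.
Round 3: Option 2 27, Option 4 30. Option 4 has a majority (≥29).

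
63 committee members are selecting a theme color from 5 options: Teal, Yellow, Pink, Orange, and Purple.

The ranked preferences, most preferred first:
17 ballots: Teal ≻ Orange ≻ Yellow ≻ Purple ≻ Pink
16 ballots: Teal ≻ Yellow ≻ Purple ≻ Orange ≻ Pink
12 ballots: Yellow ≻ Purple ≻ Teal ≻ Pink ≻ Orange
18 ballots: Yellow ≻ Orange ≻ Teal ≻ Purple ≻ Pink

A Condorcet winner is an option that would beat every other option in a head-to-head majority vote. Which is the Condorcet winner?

Teal vs Yellow: 33–30
Teal vs Pink: 63–0
Teal vs Orange: 45–18
Teal vs Purple: 51–12
Teal beats every other option.

Teal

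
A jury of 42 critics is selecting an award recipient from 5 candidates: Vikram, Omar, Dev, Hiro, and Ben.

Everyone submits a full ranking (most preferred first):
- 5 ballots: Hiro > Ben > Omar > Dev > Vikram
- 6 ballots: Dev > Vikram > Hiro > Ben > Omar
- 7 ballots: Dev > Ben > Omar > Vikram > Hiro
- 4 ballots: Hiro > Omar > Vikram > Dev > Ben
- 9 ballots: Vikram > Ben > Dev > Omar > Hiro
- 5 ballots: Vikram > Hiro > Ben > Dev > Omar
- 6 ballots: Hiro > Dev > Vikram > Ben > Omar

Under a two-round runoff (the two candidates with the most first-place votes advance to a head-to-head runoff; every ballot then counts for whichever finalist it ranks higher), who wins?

Vikram

Round 1 first-place votes: Vikram 14, Omar 0, Dev 13, Hiro 15, Ben 0. Hiro and Vikram advance.
Runoff: Hiro is ranked above Vikram on 15 ballots, Vikram above Hiro on 27.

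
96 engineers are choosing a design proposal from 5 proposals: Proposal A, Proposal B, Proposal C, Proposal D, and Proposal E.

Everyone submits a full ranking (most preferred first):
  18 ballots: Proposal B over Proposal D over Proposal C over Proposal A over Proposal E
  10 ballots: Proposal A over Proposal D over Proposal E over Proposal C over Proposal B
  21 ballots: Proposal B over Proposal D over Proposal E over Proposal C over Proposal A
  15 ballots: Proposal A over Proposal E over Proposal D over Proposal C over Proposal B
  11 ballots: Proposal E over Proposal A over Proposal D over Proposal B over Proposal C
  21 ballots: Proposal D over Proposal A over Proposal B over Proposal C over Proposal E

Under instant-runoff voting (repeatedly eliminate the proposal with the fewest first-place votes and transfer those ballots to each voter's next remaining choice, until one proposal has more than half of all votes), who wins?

Proposal A

Round 1: Proposal A 25, Proposal B 39, Proposal C 0, Proposal D 21, Proposal E 11. Proposal C eliminated.
Round 2: Proposal A 25, Proposal B 39, Proposal D 21, Proposal E 11. Proposal E eliminated.
Round 3: Proposal A 36, Proposal B 39, Proposal D 21. Proposal D eliminated.
Round 4: Proposal A 57, Proposal B 39. Proposal A has a majority (≥49).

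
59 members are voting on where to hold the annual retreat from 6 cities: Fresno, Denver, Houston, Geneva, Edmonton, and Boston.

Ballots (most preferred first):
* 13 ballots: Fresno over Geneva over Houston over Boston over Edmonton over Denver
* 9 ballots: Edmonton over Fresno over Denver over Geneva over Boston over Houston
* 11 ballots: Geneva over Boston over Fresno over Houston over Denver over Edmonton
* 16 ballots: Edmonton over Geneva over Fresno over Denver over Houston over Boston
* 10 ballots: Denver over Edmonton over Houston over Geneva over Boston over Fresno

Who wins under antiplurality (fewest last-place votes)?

Geneva

Last-place votes: Fresno 10, Denver 13, Houston 9, Geneva 0, Edmonton 11, Boston 16.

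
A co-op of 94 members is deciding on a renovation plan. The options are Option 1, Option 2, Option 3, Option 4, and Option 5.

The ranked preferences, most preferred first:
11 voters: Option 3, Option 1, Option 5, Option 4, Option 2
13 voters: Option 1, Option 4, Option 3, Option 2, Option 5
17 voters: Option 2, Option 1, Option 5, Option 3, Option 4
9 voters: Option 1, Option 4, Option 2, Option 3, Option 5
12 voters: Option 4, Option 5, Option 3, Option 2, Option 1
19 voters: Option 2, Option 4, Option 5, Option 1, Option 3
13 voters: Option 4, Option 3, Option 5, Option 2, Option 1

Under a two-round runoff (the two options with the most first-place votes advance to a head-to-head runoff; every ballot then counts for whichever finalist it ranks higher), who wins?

Round 1 first-place votes: Option 1 22, Option 2 36, Option 3 11, Option 4 25, Option 5 0. Option 2 and Option 4 advance.
Runoff: Option 2 is ranked above Option 4 on 36 ballots, Option 4 above Option 2 on 58.

Option 4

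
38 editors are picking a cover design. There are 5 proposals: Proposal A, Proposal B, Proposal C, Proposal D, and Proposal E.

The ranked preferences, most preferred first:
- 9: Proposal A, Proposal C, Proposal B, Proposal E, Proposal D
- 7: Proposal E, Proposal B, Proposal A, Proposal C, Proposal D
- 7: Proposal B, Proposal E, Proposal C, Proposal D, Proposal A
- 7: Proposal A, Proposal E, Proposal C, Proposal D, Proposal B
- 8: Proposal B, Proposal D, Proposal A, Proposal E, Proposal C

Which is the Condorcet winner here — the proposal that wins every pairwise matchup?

Proposal B vs Proposal A: 22–16
Proposal B vs Proposal C: 22–16
Proposal B vs Proposal D: 31–7
Proposal B vs Proposal E: 24–14
Proposal B beats every other proposal.

Proposal B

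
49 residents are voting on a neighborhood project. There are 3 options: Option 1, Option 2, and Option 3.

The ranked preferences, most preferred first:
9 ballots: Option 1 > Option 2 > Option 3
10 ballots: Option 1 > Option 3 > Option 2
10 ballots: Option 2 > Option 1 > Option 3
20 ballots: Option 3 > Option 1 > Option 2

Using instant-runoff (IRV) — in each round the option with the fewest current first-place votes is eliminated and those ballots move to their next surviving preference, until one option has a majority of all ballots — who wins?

Option 1

Round 1: Option 1 19, Option 2 10, Option 3 20. Option 2 eliminated.
Round 2: Option 1 29, Option 3 20. Option 1 has a majority (≥25).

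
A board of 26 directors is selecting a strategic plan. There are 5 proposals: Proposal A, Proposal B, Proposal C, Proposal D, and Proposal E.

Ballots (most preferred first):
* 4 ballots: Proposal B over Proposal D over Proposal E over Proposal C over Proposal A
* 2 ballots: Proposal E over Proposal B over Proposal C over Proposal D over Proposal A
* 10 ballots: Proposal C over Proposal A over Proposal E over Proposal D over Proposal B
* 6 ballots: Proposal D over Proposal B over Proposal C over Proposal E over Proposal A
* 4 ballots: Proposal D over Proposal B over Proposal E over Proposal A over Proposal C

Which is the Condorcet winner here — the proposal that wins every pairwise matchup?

Proposal D vs Proposal A: 16–10
Proposal D vs Proposal B: 20–6
Proposal D vs Proposal C: 14–12
Proposal D vs Proposal E: 14–12
Proposal D beats every other proposal.

Proposal D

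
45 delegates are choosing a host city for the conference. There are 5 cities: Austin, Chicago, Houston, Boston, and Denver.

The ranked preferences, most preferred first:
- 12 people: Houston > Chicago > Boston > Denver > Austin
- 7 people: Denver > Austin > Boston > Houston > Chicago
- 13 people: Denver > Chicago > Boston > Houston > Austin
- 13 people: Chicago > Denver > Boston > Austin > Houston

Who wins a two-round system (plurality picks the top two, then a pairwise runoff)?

Round 1 first-place votes: Austin 0, Chicago 13, Houston 12, Boston 0, Denver 20. Denver and Chicago advance.
Runoff: Denver is ranked above Chicago on 20 ballots, Chicago above Denver on 25.

Chicago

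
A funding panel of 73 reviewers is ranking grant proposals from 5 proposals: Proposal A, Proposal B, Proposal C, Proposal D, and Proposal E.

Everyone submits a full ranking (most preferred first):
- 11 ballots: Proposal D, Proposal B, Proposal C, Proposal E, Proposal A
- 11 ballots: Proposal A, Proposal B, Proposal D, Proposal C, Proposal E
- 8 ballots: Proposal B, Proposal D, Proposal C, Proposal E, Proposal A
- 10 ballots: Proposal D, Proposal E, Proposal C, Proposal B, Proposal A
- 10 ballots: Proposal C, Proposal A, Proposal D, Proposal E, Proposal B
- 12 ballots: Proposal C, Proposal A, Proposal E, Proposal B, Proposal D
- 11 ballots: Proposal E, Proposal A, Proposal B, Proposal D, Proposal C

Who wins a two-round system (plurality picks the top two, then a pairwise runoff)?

Proposal D

Round 1 first-place votes: Proposal A 11, Proposal B 8, Proposal C 22, Proposal D 21, Proposal E 11. Proposal C and Proposal D advance.
Runoff: Proposal C is ranked above Proposal D on 22 ballots, Proposal D above Proposal C on 51.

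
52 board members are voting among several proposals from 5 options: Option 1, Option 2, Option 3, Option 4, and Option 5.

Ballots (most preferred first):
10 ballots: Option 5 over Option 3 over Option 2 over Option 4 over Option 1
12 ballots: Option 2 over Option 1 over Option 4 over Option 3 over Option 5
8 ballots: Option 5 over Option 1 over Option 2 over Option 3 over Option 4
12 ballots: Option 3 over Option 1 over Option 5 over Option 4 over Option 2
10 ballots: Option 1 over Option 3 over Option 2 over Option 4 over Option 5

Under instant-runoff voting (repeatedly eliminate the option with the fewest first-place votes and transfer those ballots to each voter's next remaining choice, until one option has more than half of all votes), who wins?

Option 3

Round 1: Option 1 10, Option 2 12, Option 3 12, Option 4 0, Option 5 18. Option 4 eliminated.
Round 2: Option 1 10, Option 2 12, Option 3 12, Option 5 18. Option 1 eliminated.
Round 3: Option 2 12, Option 3 22, Option 5 18. Option 2 eliminated.
Round 4: Option 3 34, Option 5 18. Option 3 has a majority (≥27).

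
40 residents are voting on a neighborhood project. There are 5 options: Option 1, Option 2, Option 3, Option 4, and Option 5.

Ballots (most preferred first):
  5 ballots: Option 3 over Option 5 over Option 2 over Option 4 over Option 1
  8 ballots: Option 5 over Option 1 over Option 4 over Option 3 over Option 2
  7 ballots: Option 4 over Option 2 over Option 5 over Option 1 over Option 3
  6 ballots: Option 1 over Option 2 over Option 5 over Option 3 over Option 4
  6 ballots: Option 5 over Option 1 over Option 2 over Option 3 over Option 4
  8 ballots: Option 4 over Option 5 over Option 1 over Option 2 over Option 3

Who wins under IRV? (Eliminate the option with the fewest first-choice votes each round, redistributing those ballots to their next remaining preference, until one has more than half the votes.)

Round 1: Option 1 6, Option 2 0, Option 3 5, Option 4 15, Option 5 14. Option 2 eliminated.
Round 2: Option 1 6, Option 3 5, Option 4 15, Option 5 14. Option 3 eliminated.
Round 3: Option 1 6, Option 4 15, Option 5 19. Option 1 eliminated.
Round 4: Option 4 15, Option 5 25. Option 5 has a majority (≥21).

Option 5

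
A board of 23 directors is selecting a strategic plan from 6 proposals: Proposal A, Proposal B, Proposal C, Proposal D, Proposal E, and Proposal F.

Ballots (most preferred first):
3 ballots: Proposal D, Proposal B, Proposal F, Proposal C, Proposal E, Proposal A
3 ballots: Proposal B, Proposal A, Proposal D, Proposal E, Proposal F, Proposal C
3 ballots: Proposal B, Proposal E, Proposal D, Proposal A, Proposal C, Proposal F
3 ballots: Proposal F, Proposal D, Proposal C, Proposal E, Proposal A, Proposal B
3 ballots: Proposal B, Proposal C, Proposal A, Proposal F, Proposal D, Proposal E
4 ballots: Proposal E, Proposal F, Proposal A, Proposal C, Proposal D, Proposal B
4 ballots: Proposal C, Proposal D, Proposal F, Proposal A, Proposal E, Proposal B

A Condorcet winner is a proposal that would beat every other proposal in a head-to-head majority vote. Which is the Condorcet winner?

Proposal D vs Proposal A: 13–10
Proposal D vs Proposal B: 14–9
Proposal D vs Proposal C: 12–11
Proposal D vs Proposal E: 16–7
Proposal D vs Proposal F: 13–10
Proposal D beats every other proposal.

Proposal D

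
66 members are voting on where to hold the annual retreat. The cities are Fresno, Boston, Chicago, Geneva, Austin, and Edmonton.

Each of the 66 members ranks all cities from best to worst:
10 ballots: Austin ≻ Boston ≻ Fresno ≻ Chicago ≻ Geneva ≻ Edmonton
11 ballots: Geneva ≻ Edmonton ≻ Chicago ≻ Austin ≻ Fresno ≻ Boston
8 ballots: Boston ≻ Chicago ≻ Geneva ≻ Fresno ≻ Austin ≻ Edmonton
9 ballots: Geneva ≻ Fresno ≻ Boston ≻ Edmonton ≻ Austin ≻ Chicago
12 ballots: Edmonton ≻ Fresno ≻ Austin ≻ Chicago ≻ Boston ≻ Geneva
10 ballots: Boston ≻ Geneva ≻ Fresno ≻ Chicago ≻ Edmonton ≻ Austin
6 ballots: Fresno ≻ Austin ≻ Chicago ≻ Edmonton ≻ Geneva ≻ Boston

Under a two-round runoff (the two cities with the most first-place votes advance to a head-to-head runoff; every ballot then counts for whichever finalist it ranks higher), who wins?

Round 1 first-place votes: Fresno 6, Boston 18, Chicago 0, Geneva 20, Austin 10, Edmonton 12. Geneva and Boston advance.
Runoff: Geneva is ranked above Boston on 26 ballots, Boston above Geneva on 40.

Boston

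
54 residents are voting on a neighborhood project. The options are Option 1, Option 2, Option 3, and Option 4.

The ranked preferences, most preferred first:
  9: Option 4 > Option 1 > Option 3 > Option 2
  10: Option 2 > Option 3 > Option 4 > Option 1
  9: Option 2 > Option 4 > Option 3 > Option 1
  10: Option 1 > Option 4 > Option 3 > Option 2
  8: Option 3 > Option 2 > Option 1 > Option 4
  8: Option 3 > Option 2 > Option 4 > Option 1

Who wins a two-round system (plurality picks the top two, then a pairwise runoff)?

Option 3

Round 1 first-place votes: Option 1 10, Option 2 19, Option 3 16, Option 4 9. Option 2 and Option 3 advance.
Runoff: Option 2 is ranked above Option 3 on 19 ballots, Option 3 above Option 2 on 35.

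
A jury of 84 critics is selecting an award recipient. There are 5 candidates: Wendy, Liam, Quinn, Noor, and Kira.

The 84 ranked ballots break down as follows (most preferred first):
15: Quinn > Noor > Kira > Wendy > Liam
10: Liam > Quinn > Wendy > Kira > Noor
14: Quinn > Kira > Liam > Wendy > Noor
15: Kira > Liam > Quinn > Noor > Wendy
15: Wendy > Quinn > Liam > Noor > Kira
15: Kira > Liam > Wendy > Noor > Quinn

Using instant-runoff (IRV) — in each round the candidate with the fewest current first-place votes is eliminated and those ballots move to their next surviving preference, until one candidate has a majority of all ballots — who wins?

Quinn

Round 1: Wendy 15, Liam 10, Quinn 29, Noor 0, Kira 30. Noor eliminated.
Round 2: Wendy 15, Liam 10, Quinn 29, Kira 30. Liam eliminated.
Round 3: Wendy 15, Quinn 39, Kira 30. Wendy eliminated.
Round 4: Quinn 54, Kira 30. Quinn has a majority (≥43).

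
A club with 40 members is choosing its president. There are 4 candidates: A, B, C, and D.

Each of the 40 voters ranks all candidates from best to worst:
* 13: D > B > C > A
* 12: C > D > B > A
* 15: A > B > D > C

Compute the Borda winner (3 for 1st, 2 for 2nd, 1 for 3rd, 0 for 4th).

D

A: 13×0 + 12×0 + 15×3 = 45
B: 13×2 + 12×1 + 15×2 = 68
C: 13×1 + 12×3 + 15×0 = 49
D: 13×3 + 12×2 + 15×1 = 78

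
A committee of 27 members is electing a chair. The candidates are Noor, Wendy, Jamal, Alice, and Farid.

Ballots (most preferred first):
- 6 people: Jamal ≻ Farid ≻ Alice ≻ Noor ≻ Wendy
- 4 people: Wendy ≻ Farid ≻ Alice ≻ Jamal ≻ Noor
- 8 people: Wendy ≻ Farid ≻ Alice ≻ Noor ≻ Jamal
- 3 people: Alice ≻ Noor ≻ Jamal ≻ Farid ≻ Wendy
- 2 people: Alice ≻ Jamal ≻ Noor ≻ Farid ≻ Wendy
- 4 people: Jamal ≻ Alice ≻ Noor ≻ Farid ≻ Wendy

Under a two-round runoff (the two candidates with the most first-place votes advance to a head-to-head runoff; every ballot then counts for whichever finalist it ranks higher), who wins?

Round 1 first-place votes: Noor 0, Wendy 12, Jamal 10, Alice 5, Farid 0. Wendy and Jamal advance.
Runoff: Wendy is ranked above Jamal on 12 ballots, Jamal above Wendy on 15.

Jamal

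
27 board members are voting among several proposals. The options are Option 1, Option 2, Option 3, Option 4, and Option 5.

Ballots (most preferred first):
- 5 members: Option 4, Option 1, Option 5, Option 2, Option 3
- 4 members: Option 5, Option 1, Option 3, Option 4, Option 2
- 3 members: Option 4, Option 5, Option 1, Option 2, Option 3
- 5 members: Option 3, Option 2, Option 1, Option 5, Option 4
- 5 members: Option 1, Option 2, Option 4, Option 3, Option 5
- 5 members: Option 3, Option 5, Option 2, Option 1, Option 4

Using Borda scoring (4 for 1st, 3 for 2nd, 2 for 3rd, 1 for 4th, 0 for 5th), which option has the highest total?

Option 1

Option 1: 5×3 + 4×3 + 3×2 + 5×2 + 5×4 + 5×1 = 68
Option 2: 5×1 + 4×0 + 3×1 + 5×3 + 5×3 + 5×2 = 48
Option 3: 5×0 + 4×2 + 3×0 + 5×4 + 5×1 + 5×4 = 53
Option 4: 5×4 + 4×1 + 3×4 + 5×0 + 5×2 + 5×0 = 46
Option 5: 5×2 + 4×4 + 3×3 + 5×1 + 5×0 + 5×3 = 55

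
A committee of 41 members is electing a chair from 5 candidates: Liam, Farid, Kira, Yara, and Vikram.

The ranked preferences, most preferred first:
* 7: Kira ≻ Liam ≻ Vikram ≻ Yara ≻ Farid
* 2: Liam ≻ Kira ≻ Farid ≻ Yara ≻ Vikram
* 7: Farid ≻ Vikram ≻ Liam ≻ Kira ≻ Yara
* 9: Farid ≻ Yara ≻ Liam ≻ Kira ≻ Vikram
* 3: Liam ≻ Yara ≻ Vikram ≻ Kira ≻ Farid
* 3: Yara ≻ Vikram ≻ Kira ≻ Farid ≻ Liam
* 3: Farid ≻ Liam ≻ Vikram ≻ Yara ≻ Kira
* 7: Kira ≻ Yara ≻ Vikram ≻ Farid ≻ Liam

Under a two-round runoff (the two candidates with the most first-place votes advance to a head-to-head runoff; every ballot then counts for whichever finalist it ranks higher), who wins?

Kira

Round 1 first-place votes: Liam 5, Farid 19, Kira 14, Yara 3, Vikram 0. Farid and Kira advance.
Runoff: Farid is ranked above Kira on 19 ballots, Kira above Farid on 22.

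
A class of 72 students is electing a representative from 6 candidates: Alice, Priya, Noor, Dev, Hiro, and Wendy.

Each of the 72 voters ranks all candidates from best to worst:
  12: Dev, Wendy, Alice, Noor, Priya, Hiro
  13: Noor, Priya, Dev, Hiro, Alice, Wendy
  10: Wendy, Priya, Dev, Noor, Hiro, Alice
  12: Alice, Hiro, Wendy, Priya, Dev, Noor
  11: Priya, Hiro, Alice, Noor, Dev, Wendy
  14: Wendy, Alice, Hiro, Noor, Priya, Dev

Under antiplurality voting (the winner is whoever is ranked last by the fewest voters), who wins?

Last-place votes: Alice 10, Priya 0, Noor 12, Dev 14, Hiro 12, Wendy 24.

Priya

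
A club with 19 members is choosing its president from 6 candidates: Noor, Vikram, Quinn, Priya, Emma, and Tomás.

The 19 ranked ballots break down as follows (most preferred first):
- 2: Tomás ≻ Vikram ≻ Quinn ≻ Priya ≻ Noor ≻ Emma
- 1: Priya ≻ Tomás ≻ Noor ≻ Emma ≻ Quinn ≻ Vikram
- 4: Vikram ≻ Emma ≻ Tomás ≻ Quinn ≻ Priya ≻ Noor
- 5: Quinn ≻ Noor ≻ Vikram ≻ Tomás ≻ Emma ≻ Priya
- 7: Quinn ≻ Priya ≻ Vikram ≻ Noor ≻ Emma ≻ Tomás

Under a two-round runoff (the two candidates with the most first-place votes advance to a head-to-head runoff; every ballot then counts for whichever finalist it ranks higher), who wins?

Round 1 first-place votes: Noor 0, Vikram 4, Quinn 12, Priya 1, Emma 0, Tomás 2. Quinn and Vikram advance.
Runoff: Quinn is ranked above Vikram on 13 ballots, Vikram above Quinn on 6.

Quinn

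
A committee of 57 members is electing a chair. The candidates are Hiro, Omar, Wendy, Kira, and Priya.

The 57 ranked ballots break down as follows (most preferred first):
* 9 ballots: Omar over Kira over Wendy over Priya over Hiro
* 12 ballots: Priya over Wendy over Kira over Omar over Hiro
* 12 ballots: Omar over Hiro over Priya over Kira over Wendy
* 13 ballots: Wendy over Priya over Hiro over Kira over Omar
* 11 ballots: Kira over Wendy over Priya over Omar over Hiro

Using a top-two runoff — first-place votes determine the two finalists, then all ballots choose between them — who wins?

Round 1 first-place votes: Hiro 0, Omar 21, Wendy 13, Kira 11, Priya 12. Omar and Wendy advance.
Runoff: Omar is ranked above Wendy on 21 ballots, Wendy above Omar on 36.

Wendy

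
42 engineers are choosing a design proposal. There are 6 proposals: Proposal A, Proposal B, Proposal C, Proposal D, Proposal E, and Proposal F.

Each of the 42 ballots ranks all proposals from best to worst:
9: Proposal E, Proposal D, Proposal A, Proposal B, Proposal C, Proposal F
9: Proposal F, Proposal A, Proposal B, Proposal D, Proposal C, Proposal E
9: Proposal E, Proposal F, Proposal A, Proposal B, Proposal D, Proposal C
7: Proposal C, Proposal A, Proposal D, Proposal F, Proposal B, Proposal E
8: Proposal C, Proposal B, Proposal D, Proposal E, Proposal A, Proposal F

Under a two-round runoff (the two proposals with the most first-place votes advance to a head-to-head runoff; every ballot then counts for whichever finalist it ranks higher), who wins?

Proposal C

Round 1 first-place votes: Proposal A 0, Proposal B 0, Proposal C 15, Proposal D 0, Proposal E 18, Proposal F 9. Proposal E and Proposal C advance.
Runoff: Proposal E is ranked above Proposal C on 18 ballots, Proposal C above Proposal E on 24.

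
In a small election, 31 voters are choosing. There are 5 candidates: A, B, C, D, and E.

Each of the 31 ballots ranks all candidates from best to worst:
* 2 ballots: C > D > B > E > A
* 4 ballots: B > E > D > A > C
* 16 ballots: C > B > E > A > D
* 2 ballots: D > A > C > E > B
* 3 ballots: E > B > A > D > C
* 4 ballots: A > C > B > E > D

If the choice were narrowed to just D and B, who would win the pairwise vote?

B

D is ranked above B on 4 ballots; B above D on 27.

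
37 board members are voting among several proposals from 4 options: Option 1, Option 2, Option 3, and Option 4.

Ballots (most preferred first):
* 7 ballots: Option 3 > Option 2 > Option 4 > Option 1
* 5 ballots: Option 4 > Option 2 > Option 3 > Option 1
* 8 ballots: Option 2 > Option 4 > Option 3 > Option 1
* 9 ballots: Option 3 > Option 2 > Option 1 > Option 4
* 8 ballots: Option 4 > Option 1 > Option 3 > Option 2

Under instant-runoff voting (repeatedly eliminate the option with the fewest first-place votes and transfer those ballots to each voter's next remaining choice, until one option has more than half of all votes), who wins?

Round 1: Option 1 0, Option 2 8, Option 3 16, Option 4 13. Option 1 eliminated.
Round 2: Option 2 8, Option 3 16, Option 4 13. Option 2 eliminated.
Round 3: Option 3 16, Option 4 21. Option 4 has a majority (≥19).

Option 4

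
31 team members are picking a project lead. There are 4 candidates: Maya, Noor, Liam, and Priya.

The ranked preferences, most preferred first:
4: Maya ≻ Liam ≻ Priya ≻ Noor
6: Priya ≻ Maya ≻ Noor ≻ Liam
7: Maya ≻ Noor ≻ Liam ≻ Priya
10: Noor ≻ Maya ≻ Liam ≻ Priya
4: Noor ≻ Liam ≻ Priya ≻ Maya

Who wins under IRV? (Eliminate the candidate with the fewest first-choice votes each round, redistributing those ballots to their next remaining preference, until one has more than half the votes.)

Maya

Round 1: Maya 11, Noor 14, Liam 0, Priya 6. Liam eliminated.
Round 2: Maya 11, Noor 14, Priya 6. Priya eliminated.
Round 3: Maya 17, Noor 14. Maya has a majority (≥16).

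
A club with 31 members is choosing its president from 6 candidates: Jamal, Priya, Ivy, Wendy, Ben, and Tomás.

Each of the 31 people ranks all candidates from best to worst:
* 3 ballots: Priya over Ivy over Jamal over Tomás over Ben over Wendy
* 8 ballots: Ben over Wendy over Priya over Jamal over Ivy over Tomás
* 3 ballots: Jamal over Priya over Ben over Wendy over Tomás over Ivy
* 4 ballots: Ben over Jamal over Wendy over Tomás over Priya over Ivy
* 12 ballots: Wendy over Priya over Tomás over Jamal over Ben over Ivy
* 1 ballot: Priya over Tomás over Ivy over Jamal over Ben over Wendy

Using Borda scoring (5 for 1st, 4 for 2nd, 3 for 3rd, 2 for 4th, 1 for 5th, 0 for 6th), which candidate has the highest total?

Jamal: 3×3 + 8×2 + 3×5 + 4×4 + 12×2 + 1×2 = 82
Priya: 3×5 + 8×3 + 3×4 + 4×1 + 12×4 + 1×5 = 108
Ivy: 3×4 + 8×1 + 3×0 + 4×0 + 12×0 + 1×3 = 23
Wendy: 3×0 + 8×4 + 3×2 + 4×3 + 12×5 + 1×0 = 110
Ben: 3×1 + 8×5 + 3×3 + 4×5 + 12×1 + 1×1 = 85
Tomás: 3×2 + 8×0 + 3×1 + 4×2 + 12×3 + 1×4 = 57

Wendy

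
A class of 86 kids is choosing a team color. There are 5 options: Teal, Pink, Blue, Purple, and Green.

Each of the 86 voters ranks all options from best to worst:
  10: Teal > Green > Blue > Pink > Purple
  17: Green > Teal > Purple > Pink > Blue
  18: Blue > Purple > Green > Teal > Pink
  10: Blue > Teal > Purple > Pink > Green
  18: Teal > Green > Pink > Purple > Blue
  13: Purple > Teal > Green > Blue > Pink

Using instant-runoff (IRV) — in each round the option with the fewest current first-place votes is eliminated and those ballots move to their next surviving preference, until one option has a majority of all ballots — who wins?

Round 1: Teal 28, Pink 0, Blue 28, Purple 13, Green 17. Pink eliminated.
Round 2: Teal 28, Blue 28, Purple 13, Green 17. Purple eliminated.
Round 3: Teal 41, Blue 28, Green 17. Green eliminated.
Round 4: Teal 58, Blue 28. Teal has a majority (≥44).

Teal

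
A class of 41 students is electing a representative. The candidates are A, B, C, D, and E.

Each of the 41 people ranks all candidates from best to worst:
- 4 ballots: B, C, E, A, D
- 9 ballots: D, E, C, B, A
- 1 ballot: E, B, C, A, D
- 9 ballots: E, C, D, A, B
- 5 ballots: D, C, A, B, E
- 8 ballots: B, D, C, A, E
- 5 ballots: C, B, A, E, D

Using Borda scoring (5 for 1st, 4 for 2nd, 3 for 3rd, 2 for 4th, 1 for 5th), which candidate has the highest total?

C

A: 4×2 + 9×1 + 1×2 + 9×2 + 5×3 + 8×2 + 5×3 = 83
B: 4×5 + 9×2 + 1×4 + 9×1 + 5×2 + 8×5 + 5×4 = 121
C: 4×4 + 9×3 + 1×3 + 9×4 + 5×4 + 8×3 + 5×5 = 151
D: 4×1 + 9×5 + 1×1 + 9×3 + 5×5 + 8×4 + 5×1 = 139
E: 4×3 + 9×4 + 1×5 + 9×5 + 5×1 + 8×1 + 5×2 = 121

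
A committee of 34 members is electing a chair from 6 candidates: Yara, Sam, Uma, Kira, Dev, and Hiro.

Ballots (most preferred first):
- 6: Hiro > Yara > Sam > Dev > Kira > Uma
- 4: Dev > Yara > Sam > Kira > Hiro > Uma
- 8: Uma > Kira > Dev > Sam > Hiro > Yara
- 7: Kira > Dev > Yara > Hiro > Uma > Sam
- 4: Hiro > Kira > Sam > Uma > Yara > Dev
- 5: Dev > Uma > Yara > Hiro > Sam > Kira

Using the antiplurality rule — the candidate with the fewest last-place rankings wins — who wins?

Last-place votes: Yara 8, Sam 7, Uma 10, Kira 5, Dev 4, Hiro 0.

Hiro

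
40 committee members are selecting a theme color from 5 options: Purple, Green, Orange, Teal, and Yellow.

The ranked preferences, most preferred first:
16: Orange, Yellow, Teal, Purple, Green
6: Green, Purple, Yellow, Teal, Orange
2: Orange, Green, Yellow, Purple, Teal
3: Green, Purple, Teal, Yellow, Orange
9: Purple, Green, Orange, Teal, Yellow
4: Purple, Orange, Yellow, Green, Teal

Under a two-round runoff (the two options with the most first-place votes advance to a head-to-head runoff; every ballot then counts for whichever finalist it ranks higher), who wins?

Round 1 first-place votes: Purple 13, Green 9, Orange 18, Teal 0, Yellow 0. Orange and Purple advance.
Runoff: Orange is ranked above Purple on 18 ballots, Purple above Orange on 22.

Purple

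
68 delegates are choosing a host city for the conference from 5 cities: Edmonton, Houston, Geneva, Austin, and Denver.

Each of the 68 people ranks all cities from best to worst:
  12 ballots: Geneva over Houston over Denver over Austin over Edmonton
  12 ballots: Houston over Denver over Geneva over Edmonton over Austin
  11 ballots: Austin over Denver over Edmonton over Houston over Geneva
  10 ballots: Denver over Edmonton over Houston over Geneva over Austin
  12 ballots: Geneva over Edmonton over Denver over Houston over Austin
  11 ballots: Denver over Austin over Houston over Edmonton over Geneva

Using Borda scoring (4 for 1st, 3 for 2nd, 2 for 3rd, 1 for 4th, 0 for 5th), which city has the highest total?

Denver

Edmonton: 12×0 + 12×1 + 11×2 + 10×3 + 12×3 + 11×1 = 111
Houston: 12×3 + 12×4 + 11×1 + 10×2 + 12×1 + 11×2 = 149
Geneva: 12×4 + 12×2 + 11×0 + 10×1 + 12×4 + 11×0 = 130
Austin: 12×1 + 12×0 + 11×4 + 10×0 + 12×0 + 11×3 = 89
Denver: 12×2 + 12×3 + 11×3 + 10×4 + 12×2 + 11×4 = 201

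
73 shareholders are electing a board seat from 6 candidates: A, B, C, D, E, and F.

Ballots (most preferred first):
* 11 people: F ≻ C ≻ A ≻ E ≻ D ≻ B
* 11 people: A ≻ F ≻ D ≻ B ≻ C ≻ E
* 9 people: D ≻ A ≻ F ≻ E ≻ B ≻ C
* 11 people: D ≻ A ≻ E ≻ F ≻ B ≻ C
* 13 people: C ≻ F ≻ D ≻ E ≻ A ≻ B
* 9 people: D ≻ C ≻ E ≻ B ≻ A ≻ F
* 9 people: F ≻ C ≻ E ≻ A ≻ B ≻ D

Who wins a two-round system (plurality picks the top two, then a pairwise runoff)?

Round 1 first-place votes: A 11, B 0, C 13, D 29, E 0, F 20. D and F advance.
Runoff: D is ranked above F on 29 ballots, F above D on 44.

F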